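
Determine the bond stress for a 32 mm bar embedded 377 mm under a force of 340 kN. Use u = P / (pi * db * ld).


u = P / (pi * db * ld)
= 340 * 1000 / (pi * 32 * 377)
= 8.971 MPa

8.971


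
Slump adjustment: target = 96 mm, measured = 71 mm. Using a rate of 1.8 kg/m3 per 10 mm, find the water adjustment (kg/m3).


Difference = 96 - 71 = 25 mm
Water adjustment = 25 * 1.8 / 10 = 4.5 kg/m3

4.5


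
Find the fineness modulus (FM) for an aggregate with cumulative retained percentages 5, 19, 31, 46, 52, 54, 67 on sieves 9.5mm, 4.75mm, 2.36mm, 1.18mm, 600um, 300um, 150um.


FM = sum(cumulative % retained) / 100
= 274 / 100
= 2.74

2.74


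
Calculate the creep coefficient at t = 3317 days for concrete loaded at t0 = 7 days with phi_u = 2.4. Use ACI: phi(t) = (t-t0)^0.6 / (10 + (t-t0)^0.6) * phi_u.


dt = 3317 - 7 = 3310
phi = 3310^0.6 / (10 + 3310^0.6) * 2.4
= 2.228

2.228


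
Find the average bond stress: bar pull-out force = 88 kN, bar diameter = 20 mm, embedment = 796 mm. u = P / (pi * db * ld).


u = P / (pi * db * ld)
= 88 * 1000 / (pi * 20 * 796)
= 1.76 MPa

1.76


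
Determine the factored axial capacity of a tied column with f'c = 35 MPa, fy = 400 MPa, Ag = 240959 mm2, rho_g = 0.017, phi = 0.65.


Ast = rho * Ag = 0.017 * 240959 = 4096.303 mm2
phi*Pn = 0.65 * 0.80 * (0.85 * 35 * (240959 - 4096.303) + 400 * 4096.303) / 1000
= 4516.3 kN

4516.3


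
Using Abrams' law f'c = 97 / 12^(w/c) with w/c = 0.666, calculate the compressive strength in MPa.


f'c = 97 / 12^0.666
= 97 / 5.233
= 18.54 MPa

18.54


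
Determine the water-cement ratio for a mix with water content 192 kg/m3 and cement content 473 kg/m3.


w/c = water / cement
w/c = 192 / 473 = 0.406

0.406


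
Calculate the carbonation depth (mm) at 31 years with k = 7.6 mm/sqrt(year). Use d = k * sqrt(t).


depth = k * sqrt(t)
= 7.6 * sqrt(31)
= 42.32 mm

42.32


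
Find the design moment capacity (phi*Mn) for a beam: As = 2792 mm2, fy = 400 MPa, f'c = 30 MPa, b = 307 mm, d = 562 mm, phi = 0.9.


a = As * fy / (0.85 * f'c * b)
= 2792 * 400 / (0.85 * 30 * 307)
= 142.6582 mm
Mn = As * fy * (d - a/2) / 10^6
= 547.9812 kN-m
phi*Mn = 0.9 * 547.9812 = 493.18 kN-m

493.18


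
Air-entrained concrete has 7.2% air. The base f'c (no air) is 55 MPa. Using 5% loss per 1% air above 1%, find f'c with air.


Strength loss = (7.2 - 1) * 5 = 31.0%
f'c = 55 * (1 - 31.0/100)
= 37.95 MPa

37.95


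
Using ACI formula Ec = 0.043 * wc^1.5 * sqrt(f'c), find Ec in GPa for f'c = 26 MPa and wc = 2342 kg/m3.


Ec = 0.043 * 2342^1.5 * sqrt(26) / 1000
= 24.85 GPa

24.85


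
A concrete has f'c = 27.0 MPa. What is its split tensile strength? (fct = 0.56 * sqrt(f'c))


fct = 0.56 * sqrt(27.0)
= 0.56 * 5.196
= 2.91 MPa

2.91


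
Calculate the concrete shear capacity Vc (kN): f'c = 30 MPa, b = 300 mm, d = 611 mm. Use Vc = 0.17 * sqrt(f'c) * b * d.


Vc = 0.17 * sqrt(30) * 300 * 611 / 1000
= 170.68 kN

170.68


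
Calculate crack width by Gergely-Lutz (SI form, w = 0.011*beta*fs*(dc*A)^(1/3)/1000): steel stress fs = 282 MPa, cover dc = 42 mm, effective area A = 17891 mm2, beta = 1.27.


w = 0.011 * beta * fs * (dc * A)^(1/3) / 1000
= 0.011 * 1.27 * 282 * (42 * 17891)^(1/3) / 1000
= 0.358 mm

0.358


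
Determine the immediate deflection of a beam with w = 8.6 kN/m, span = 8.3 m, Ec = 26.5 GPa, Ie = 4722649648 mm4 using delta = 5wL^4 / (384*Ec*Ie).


Convert: L = 8.3 m = 8300 mm, Ec = 26.5 GPa = 26500 MPa
delta = 5 * 8.6 * 8300^4 / (384 * 26500 * 4722649648)
= 4.25 mm

4.25


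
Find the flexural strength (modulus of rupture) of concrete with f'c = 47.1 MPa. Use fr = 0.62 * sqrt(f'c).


fr = 0.62 * sqrt(47.1)
= 4.255 MPa

4.255


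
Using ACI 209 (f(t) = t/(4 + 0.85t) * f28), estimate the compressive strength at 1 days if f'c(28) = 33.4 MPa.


f(1) = 1 / (4 + 0.85 * 1) * 33.4
= 1 / 4.85 * 33.4
= 6.89 MPa

6.89


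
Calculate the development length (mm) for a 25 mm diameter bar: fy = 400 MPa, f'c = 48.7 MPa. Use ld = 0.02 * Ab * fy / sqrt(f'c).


Ab = pi * 25^2 / 4 = 490.874 mm2
ld = 0.02 * 490.874 * 400 / sqrt(48.7)
= 562.7 mm

562.7


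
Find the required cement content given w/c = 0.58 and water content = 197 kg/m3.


Cement = water / (w/c)
= 197 / 0.58
= 339.7 kg/m3

339.7


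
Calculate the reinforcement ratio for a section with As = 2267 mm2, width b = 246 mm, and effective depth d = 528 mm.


rho = As / (b * d)
= 2267 / (246 * 528)
= 0.0175

0.0175


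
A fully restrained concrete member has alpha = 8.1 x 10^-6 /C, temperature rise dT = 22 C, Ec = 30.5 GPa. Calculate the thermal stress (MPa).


sigma = alpha * dT * Ec
= 8.1e-6 * 22 * 30.5 * 1000
= 5.435 MPa

5.435


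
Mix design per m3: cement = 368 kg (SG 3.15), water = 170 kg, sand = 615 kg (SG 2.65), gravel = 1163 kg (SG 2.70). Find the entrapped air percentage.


Vol cement = 368 / (3.15 * 1000) = 0.116825 m3
Vol water = 170 / 1000 = 0.17 m3
Vol sand = 615 / (2.65 * 1000) = 0.232075 m3
Vol gravel = 1163 / (2.70 * 1000) = 0.430741 m3
Total solid + water volume = 0.949642 m3
Air = (1 - 0.949642) * 100 = 5.04%

5.04


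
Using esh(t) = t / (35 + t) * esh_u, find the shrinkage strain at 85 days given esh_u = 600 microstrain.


esh(85) = 85 / (35 + 85) * 600
= 85 / 120 * 600
= 425.0 microstrain

425.0


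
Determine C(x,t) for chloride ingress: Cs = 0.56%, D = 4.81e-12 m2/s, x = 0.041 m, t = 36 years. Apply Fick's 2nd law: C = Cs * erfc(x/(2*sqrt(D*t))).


t_seconds = 36 * 365.25 * 24 * 3600 = 1136073600.0 s
arg = 0.041 / (2 * sqrt(4.81e-12 * 1136073600.0))
= 0.2773
erfc(0.2773) = 0.6949
C = 0.56 * 0.6949 = 0.3892%

0.3892


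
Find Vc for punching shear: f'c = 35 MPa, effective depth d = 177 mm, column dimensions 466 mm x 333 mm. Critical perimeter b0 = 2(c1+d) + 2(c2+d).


b0 = 2*(466 + 177) + 2*(333 + 177) = 2306 mm
Vc = 0.33 * sqrt(35) * 2306 * 177 / 1000
= 796.86 kN

796.86


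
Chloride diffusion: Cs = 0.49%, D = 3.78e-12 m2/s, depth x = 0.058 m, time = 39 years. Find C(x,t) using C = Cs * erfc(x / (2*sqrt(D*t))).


t_seconds = 39 * 365.25 * 24 * 3600 = 1230746400.0 s
arg = 0.058 / (2 * sqrt(3.78e-12 * 1230746400.0))
= 0.4252
erfc(0.4252) = 0.5476
C = 0.49 * 0.5476 = 0.2683%

0.2683


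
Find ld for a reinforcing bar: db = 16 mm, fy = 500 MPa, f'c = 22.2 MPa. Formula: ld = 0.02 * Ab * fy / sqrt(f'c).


Ab = pi * 16^2 / 4 = 201.062 mm2
ld = 0.02 * 201.062 * 500 / sqrt(22.2)
= 426.7 mm

426.7


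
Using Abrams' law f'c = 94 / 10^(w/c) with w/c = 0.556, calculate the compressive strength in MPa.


f'c = 94 / 10^0.556
= 94 / 3.597
= 26.13 MPa

26.13


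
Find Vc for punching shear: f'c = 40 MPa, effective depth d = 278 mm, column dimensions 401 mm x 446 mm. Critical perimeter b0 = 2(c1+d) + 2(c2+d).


b0 = 2*(401 + 278) + 2*(446 + 278) = 2806 mm
Vc = 0.33 * sqrt(40) * 2806 * 278 / 1000
= 1628.08 kN

1628.08


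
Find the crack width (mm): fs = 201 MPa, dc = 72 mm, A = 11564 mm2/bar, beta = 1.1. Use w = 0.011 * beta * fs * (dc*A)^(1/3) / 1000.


w = 0.011 * beta * fs * (dc * A)^(1/3) / 1000
= 0.011 * 1.1 * 201 * (72 * 11564)^(1/3) / 1000
= 0.229 mm

0.229


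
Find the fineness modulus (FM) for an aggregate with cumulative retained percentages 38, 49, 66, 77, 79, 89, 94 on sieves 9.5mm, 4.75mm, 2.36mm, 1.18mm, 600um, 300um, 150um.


FM = sum(cumulative % retained) / 100
= 492 / 100
= 4.92

4.92


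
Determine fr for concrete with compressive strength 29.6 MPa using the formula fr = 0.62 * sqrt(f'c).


fr = 0.62 * sqrt(29.6)
= 3.373 MPa

3.373


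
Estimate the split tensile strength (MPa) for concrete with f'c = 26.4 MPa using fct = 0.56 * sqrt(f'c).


fct = 0.56 * sqrt(26.4)
= 0.56 * 5.138
= 2.877 MPa

2.877


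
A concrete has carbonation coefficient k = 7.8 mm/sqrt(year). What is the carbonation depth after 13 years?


depth = k * sqrt(t)
= 7.8 * sqrt(13)
= 28.12 mm

28.12


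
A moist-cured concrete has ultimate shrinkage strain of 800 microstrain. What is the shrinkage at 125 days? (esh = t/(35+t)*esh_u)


esh(125) = 125 / (35 + 125) * 800
= 125 / 160 * 800
= 625.0 microstrain

625.0


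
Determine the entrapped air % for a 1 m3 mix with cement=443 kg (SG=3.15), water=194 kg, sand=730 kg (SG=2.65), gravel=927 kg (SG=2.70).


Vol cement = 443 / (3.15 * 1000) = 0.140635 m3
Vol water = 194 / 1000 = 0.194 m3
Vol sand = 730 / (2.65 * 1000) = 0.275472 m3
Vol gravel = 927 / (2.70 * 1000) = 0.343333 m3
Total solid + water volume = 0.95344 m3
Air = (1 - 0.95344) * 100 = 4.66%

4.66


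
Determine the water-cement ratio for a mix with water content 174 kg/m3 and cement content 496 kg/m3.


w/c = water / cement
w/c = 174 / 496 = 0.351

0.351


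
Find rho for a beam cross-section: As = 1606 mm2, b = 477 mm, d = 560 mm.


rho = As / (b * d)
= 1606 / (477 * 560)
= 0.006

0.006


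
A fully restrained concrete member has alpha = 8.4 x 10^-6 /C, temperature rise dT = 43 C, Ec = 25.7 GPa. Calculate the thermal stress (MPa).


sigma = alpha * dT * Ec
= 8.4e-6 * 43 * 25.7 * 1000
= 9.283 MPa

9.283


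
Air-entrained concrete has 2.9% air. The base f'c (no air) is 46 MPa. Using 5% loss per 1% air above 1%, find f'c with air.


Strength loss = (2.9 - 1) * 5 = 9.5%
f'c = 46 * (1 - 9.5/100)
= 41.63 MPa

41.63


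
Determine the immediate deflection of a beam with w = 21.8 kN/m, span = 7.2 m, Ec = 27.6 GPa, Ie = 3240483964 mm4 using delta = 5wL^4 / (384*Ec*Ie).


Convert: L = 7.2 m = 7200 mm, Ec = 27.6 GPa = 27600 MPa
delta = 5 * 21.8 * 7200^4 / (384 * 27600 * 3240483964)
= 8.53 mm

8.53


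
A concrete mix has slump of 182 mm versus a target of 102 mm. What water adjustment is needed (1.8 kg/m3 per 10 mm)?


Difference = 102 - 182 = -80 mm
Water adjustment = -80 * 1.8 / 10 = -14.4 kg/m3

-14.4


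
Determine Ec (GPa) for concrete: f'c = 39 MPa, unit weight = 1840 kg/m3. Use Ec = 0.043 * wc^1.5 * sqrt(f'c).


Ec = 0.043 * 1840^1.5 * sqrt(39) / 1000
= 21.19 GPa

21.19


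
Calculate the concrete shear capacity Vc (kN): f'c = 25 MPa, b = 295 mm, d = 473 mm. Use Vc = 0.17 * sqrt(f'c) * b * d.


Vc = 0.17 * sqrt(25) * 295 * 473 / 1000
= 118.6 kN

118.6


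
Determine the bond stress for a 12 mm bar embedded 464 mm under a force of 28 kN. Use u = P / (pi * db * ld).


u = P / (pi * db * ld)
= 28 * 1000 / (pi * 12 * 464)
= 1.601 MPa

1.601


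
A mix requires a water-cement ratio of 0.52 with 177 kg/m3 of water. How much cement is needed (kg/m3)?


Cement = water / (w/c)
= 177 / 0.52
= 340.4 kg/m3

340.4


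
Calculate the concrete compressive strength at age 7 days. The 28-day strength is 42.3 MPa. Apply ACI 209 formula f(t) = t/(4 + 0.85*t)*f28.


f(7) = 7 / (4 + 0.85 * 7) * 42.3
= 7 / 9.95 * 42.3
= 29.76 MPa

29.76


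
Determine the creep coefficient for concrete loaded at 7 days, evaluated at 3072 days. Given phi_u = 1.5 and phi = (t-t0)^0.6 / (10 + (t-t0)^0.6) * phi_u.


dt = 3072 - 7 = 3065
phi = 3065^0.6 / (10 + 3065^0.6) * 1.5
= 1.388

1.388


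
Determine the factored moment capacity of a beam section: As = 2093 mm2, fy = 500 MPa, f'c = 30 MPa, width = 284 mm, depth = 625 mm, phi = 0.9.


a = As * fy / (0.85 * f'c * b)
= 2093 * 500 / (0.85 * 30 * 284)
= 144.5043 mm
Mn = As * fy * (d - a/2) / 10^6
= 578.4506 kN-m
phi*Mn = 0.9 * 578.4506 = 520.61 kN-m

520.61


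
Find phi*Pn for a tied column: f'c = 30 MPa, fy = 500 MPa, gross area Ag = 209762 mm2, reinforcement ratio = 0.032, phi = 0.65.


Ast = rho * Ag = 0.032 * 209762 = 6712.384 mm2
phi*Pn = 0.65 * 0.80 * (0.85 * 30 * (209762 - 6712.384) + 500 * 6712.384) / 1000
= 4437.66 kN

4437.66


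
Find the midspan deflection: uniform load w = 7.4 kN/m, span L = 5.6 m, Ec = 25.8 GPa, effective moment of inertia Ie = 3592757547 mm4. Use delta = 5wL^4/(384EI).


Convert: L = 5.6 m = 5600 mm, Ec = 25.8 GPa = 25800 MPa
delta = 5 * 7.4 * 5600^4 / (384 * 25800 * 3592757547)
= 1.02 mm

1.02


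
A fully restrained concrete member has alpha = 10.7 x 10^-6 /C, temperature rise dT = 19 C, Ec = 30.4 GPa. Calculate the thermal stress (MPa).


sigma = alpha * dT * Ec
= 10.7e-6 * 19 * 30.4 * 1000
= 6.18 MPa

6.18


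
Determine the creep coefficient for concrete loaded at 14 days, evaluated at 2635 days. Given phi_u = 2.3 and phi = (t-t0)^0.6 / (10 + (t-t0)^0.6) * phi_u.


dt = 2635 - 14 = 2621
phi = 2621^0.6 / (10 + 2621^0.6) * 2.3
= 2.112

2.112


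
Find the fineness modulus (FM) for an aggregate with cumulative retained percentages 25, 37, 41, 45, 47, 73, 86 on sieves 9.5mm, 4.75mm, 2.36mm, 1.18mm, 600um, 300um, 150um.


FM = sum(cumulative % retained) / 100
= 354 / 100
= 3.54

3.54


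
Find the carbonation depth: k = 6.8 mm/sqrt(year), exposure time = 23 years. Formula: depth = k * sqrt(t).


depth = k * sqrt(t)
= 6.8 * sqrt(23)
= 32.61 mm

32.61


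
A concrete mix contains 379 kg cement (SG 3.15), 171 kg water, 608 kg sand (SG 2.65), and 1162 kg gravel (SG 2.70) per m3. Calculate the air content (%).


Vol cement = 379 / (3.15 * 1000) = 0.120317 m3
Vol water = 171 / 1000 = 0.171 m3
Vol sand = 608 / (2.65 * 1000) = 0.229434 m3
Vol gravel = 1162 / (2.70 * 1000) = 0.43037 m3
Total solid + water volume = 0.951122 m3
Air = (1 - 0.951122) * 100 = 4.89%

4.89


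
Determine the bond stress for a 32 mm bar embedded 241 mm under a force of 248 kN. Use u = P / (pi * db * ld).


u = P / (pi * db * ld)
= 248 * 1000 / (pi * 32 * 241)
= 10.236 MPa

10.236


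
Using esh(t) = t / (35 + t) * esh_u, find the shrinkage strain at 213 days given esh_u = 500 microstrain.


esh(213) = 213 / (35 + 213) * 500
= 213 / 248 * 500
= 429.4 microstrain

429.4


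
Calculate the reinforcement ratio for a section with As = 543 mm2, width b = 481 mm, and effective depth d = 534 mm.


rho = As / (b * d)
= 543 / (481 * 534)
= 0.0021

0.0021


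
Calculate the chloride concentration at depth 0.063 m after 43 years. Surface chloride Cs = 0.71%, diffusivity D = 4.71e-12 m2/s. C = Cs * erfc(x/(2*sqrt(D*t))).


t_seconds = 43 * 365.25 * 24 * 3600 = 1356976800.0 s
arg = 0.063 / (2 * sqrt(4.71e-12 * 1356976800.0))
= 0.394
erfc(0.394) = 0.5774
C = 0.71 * 0.5774 = 0.4099%

0.4099


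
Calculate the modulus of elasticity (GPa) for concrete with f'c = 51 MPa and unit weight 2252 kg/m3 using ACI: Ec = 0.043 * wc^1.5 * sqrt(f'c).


Ec = 0.043 * 2252^1.5 * sqrt(51) / 1000
= 32.82 GPa

32.82


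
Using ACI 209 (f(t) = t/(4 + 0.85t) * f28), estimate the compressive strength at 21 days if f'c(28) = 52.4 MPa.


f(21) = 21 / (4 + 0.85 * 21) * 52.4
= 21 / 21.85 * 52.4
= 50.36 MPa

50.36


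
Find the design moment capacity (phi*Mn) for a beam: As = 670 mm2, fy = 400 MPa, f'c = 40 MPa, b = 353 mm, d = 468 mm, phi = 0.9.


a = As * fy / (0.85 * f'c * b)
= 670 * 400 / (0.85 * 40 * 353)
= 22.3296 mm
Mn = As * fy * (d - a/2) / 10^6
= 122.4318 kN-m
phi*Mn = 0.9 * 122.4318 = 110.19 kN-m

110.19


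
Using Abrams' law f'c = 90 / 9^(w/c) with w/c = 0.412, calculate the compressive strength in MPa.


f'c = 90 / 9^0.412
= 90 / 2.473
= 36.4 MPa

36.4


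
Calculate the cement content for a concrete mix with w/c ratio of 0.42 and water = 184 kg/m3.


Cement = water / (w/c)
= 184 / 0.42
= 438.1 kg/m3

438.1


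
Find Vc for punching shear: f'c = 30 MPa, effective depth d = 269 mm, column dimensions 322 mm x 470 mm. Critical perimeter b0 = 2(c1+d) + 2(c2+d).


b0 = 2*(322 + 269) + 2*(470 + 269) = 2660 mm
Vc = 0.33 * sqrt(30) * 2660 * 269 / 1000
= 1293.33 kN

1293.33


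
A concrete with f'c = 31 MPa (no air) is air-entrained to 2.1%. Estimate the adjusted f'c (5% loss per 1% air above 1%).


Strength loss = (2.1 - 1) * 5 = 5.5%
f'c = 31 * (1 - 5.5/100)
= 29.29 MPa

29.29


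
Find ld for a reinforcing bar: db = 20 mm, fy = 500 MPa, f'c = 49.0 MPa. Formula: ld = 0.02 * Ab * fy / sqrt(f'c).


Ab = pi * 20^2 / 4 = 314.159 mm2
ld = 0.02 * 314.159 * 500 / sqrt(49.0)
= 448.8 mm

448.8


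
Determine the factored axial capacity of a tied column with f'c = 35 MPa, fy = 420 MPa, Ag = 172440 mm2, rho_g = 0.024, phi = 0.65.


Ast = rho * Ag = 0.024 * 172440 = 4138.56 mm2
phi*Pn = 0.65 * 0.80 * (0.85 * 35 * (172440 - 4138.56) + 420 * 4138.56) / 1000
= 3507.48 kN

3507.48


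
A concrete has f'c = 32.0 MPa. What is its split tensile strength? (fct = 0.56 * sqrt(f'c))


fct = 0.56 * sqrt(32.0)
= 0.56 * 5.657
= 3.168 MPa

3.168


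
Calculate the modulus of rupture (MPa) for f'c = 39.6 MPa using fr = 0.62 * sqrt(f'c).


fr = 0.62 * sqrt(39.6)
= 3.902 MPa

3.902


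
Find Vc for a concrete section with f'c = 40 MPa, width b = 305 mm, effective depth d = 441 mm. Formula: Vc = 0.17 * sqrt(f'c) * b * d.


Vc = 0.17 * sqrt(40) * 305 * 441 / 1000
= 144.62 kN

144.62


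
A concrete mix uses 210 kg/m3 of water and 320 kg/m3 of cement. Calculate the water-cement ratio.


w/c = water / cement
w/c = 210 / 320 = 0.656

0.656


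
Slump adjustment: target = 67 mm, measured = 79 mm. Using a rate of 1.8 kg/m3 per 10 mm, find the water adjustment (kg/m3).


Difference = 67 - 79 = -12 mm
Water adjustment = -12 * 1.8 / 10 = -2.2 kg/m3

-2.2


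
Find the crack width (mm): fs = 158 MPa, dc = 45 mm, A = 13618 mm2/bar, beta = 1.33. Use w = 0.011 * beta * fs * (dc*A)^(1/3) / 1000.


w = 0.011 * beta * fs * (dc * A)^(1/3) / 1000
= 0.011 * 1.33 * 158 * (45 * 13618)^(1/3) / 1000
= 0.196 mm

0.196


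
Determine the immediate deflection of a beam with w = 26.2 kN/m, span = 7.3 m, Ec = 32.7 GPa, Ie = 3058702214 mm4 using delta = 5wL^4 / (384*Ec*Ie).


Convert: L = 7.3 m = 7300 mm, Ec = 32.7 GPa = 32700 MPa
delta = 5 * 26.2 * 7300^4 / (384 * 32700 * 3058702214)
= 9.69 mm

9.69


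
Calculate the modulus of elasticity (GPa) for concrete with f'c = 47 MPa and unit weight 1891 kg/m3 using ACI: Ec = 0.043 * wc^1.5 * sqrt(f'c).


Ec = 0.043 * 1891^1.5 * sqrt(47) / 1000
= 24.24 GPa

24.24


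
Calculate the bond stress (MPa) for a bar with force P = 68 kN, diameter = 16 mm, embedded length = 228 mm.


u = P / (pi * db * ld)
= 68 * 1000 / (pi * 16 * 228)
= 5.933 MPa

5.933


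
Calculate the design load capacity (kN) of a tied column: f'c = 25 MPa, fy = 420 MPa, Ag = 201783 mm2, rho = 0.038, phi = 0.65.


Ast = rho * Ag = 0.038 * 201783 = 7667.754 mm2
phi*Pn = 0.65 * 0.80 * (0.85 * 25 * (201783 - 7667.754) + 420 * 7667.754) / 1000
= 3819.61 kN

3819.61


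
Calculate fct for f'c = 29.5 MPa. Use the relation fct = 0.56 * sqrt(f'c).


fct = 0.56 * sqrt(29.5)
= 0.56 * 5.431
= 3.042 MPa

3.042


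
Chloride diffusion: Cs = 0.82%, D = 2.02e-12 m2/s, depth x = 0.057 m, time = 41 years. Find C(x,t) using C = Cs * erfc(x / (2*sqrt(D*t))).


t_seconds = 41 * 365.25 * 24 * 3600 = 1293861600.0 s
arg = 0.057 / (2 * sqrt(2.02e-12 * 1293861600.0))
= 0.5575
erfc(0.5575) = 0.4305
C = 0.82 * 0.4305 = 0.353%

0.353


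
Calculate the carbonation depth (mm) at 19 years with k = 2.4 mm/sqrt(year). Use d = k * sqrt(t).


depth = k * sqrt(t)
= 2.4 * sqrt(19)
= 10.46 mm

10.46


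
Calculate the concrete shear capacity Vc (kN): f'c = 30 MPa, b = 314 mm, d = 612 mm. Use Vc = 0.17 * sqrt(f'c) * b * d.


Vc = 0.17 * sqrt(30) * 314 * 612 / 1000
= 178.93 kN

178.93


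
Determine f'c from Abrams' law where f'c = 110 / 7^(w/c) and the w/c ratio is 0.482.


f'c = 110 / 7^0.482
= 110 / 2.555
= 43.06 MPa

43.06


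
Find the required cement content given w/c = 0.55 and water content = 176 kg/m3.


Cement = water / (w/c)
= 176 / 0.55
= 320.0 kg/m3

320.0


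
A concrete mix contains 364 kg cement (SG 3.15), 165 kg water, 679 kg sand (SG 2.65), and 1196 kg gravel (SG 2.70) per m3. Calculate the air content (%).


Vol cement = 364 / (3.15 * 1000) = 0.115556 m3
Vol water = 165 / 1000 = 0.165 m3
Vol sand = 679 / (2.65 * 1000) = 0.256226 m3
Vol gravel = 1196 / (2.70 * 1000) = 0.442963 m3
Total solid + water volume = 0.979745 m3
Air = (1 - 0.979745) * 100 = 2.03%

2.03


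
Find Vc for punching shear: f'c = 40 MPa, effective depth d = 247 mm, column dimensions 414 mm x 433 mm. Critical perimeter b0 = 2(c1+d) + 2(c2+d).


b0 = 2*(414 + 247) + 2*(433 + 247) = 2682 mm
Vc = 0.33 * sqrt(40) * 2682 * 247 / 1000
= 1382.61 kN

1382.61


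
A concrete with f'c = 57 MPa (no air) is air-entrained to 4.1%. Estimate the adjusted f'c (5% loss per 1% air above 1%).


Strength loss = (4.1 - 1) * 5 = 15.5%
f'c = 57 * (1 - 15.5/100)
= 48.16 MPa

48.16


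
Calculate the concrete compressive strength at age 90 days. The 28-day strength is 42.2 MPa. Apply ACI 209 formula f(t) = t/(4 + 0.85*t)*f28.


f(90) = 90 / (4 + 0.85 * 90) * 42.2
= 90 / 80.5 * 42.2
= 47.18 MPa

47.18


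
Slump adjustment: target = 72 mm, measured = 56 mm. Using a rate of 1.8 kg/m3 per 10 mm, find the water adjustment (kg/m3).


Difference = 72 - 56 = 16 mm
Water adjustment = 16 * 1.8 / 10 = 2.9 kg/m3

2.9


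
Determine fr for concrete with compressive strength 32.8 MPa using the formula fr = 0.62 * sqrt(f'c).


fr = 0.62 * sqrt(32.8)
= 3.551 MPa

3.551


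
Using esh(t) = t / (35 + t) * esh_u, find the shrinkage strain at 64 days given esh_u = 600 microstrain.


esh(64) = 64 / (35 + 64) * 600
= 64 / 99 * 600
= 387.9 microstrain

387.9


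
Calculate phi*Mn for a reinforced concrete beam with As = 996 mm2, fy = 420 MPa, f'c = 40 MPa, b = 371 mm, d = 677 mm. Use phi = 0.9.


a = As * fy / (0.85 * f'c * b)
= 996 * 420 / (0.85 * 40 * 371)
= 33.1632 mm
Mn = As * fy * (d - a/2) / 10^6
= 276.2662 kN-m
phi*Mn = 0.9 * 276.2662 = 248.64 kN-m

248.64


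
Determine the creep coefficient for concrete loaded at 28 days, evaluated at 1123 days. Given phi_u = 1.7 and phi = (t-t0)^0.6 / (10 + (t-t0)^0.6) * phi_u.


dt = 1123 - 28 = 1095
phi = 1095^0.6 / (10 + 1095^0.6) * 1.7
= 1.478

1.478


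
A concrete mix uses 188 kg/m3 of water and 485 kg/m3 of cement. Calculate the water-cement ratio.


w/c = water / cement
w/c = 188 / 485 = 0.388

0.388


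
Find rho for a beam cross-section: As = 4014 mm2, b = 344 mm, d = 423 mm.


rho = As / (b * d)
= 4014 / (344 * 423)
= 0.0276

0.0276


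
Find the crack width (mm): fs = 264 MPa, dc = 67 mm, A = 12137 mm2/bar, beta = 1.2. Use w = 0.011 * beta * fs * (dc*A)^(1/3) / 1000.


w = 0.011 * beta * fs * (dc * A)^(1/3) / 1000
= 0.011 * 1.2 * 264 * (67 * 12137)^(1/3) / 1000
= 0.325 mm

0.325


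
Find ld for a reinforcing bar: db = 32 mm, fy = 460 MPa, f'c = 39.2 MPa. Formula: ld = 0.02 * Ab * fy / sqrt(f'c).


Ab = pi * 32^2 / 4 = 804.248 mm2
ld = 0.02 * 804.248 * 460 / sqrt(39.2)
= 1181.8 mm

1181.8


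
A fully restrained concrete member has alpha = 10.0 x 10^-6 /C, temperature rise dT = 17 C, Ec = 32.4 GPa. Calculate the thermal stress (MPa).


sigma = alpha * dT * Ec
= 10.0e-6 * 17 * 32.4 * 1000
= 5.508 MPa

5.508


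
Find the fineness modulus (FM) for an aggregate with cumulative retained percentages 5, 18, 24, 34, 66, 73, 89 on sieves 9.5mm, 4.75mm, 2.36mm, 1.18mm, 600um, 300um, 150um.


FM = sum(cumulative % retained) / 100
= 309 / 100
= 3.09

3.09


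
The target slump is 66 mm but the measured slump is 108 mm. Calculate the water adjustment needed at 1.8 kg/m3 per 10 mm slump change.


Difference = 66 - 108 = -42 mm
Water adjustment = -42 * 1.8 / 10 = -7.6 kg/m3

-7.6


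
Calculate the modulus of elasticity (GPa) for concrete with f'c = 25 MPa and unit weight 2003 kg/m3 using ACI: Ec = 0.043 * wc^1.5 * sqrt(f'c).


Ec = 0.043 * 2003^1.5 * sqrt(25) / 1000
= 19.27 GPa

19.27


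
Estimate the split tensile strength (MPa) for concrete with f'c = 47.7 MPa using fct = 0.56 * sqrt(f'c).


fct = 0.56 * sqrt(47.7)
= 0.56 * 6.907
= 3.868 MPa

3.868


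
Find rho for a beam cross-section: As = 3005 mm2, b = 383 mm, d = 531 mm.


rho = As / (b * d)
= 3005 / (383 * 531)
= 0.0148

0.0148


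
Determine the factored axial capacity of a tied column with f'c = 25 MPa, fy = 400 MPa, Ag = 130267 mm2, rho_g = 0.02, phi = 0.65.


Ast = rho * Ag = 0.02 * 130267 = 2605.34 mm2
phi*Pn = 0.65 * 0.80 * (0.85 * 25 * (130267 - 2605.34) + 400 * 2605.34) / 1000
= 1952.57 kN

1952.57


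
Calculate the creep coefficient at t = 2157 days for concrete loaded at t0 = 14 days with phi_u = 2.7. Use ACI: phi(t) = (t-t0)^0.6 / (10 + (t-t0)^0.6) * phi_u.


dt = 2157 - 14 = 2143
phi = 2143^0.6 / (10 + 2143^0.6) * 2.7
= 2.454

2.454


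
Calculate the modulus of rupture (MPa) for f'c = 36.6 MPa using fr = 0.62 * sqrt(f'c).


fr = 0.62 * sqrt(36.6)
= 3.751 MPa

3.751


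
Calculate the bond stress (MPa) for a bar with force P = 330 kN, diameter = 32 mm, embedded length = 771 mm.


u = P / (pi * db * ld)
= 330 * 1000 / (pi * 32 * 771)
= 4.258 MPa

4.258


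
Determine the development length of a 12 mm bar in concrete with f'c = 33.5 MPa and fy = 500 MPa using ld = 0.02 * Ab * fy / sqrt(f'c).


Ab = pi * 12^2 / 4 = 113.097 mm2
ld = 0.02 * 113.097 * 500 / sqrt(33.5)
= 195.4 mm

195.4


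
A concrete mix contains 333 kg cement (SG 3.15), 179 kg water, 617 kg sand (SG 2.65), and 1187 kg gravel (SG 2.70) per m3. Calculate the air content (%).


Vol cement = 333 / (3.15 * 1000) = 0.105714 m3
Vol water = 179 / 1000 = 0.179 m3
Vol sand = 617 / (2.65 * 1000) = 0.23283 m3
Vol gravel = 1187 / (2.70 * 1000) = 0.43963 m3
Total solid + water volume = 0.957174 m3
Air = (1 - 0.957174) * 100 = 4.28%

4.28


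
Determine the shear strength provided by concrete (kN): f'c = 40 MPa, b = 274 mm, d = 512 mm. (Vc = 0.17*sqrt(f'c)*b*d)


Vc = 0.17 * sqrt(40) * 274 * 512 / 1000
= 150.83 kN

150.83


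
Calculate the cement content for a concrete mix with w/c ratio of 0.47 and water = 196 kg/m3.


Cement = water / (w/c)
= 196 / 0.47
= 417.0 kg/m3

417.0


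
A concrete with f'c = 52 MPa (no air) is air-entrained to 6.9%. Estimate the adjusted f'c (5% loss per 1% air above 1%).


Strength loss = (6.9 - 1) * 5 = 29.5%
f'c = 52 * (1 - 29.5/100)
= 36.66 MPa

36.66


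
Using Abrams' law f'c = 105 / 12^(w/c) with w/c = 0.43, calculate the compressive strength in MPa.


f'c = 105 / 12^0.43
= 105 / 2.911
= 36.07 MPa

36.07


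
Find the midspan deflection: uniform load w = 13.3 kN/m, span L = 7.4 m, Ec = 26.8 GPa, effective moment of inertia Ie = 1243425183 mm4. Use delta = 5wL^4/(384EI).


Convert: L = 7.4 m = 7400 mm, Ec = 26.8 GPa = 26800 MPa
delta = 5 * 13.3 * 7400^4 / (384 * 26800 * 1243425183)
= 15.58 mm

15.58


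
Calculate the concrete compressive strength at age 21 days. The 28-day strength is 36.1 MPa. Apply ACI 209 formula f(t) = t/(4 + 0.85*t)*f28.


f(21) = 21 / (4 + 0.85 * 21) * 36.1
= 21 / 21.85 * 36.1
= 34.7 MPa

34.7


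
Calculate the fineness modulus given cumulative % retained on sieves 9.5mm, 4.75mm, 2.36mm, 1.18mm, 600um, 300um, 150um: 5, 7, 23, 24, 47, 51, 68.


FM = sum(cumulative % retained) / 100
= 225 / 100
= 2.25

2.25


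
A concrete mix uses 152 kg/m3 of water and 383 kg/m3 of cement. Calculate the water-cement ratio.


w/c = water / cement
w/c = 152 / 383 = 0.397

0.397


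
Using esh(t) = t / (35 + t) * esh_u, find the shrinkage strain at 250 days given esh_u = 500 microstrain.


esh(250) = 250 / (35 + 250) * 500
= 250 / 285 * 500
= 438.6 microstrain

438.6


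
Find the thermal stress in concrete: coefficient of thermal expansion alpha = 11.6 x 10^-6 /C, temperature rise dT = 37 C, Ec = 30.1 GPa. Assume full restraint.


sigma = alpha * dT * Ec
= 11.6e-6 * 37 * 30.1 * 1000
= 12.919 MPa

12.919


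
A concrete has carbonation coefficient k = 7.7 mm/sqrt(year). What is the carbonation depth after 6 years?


depth = k * sqrt(t)
= 7.7 * sqrt(6)
= 18.86 mm

18.86


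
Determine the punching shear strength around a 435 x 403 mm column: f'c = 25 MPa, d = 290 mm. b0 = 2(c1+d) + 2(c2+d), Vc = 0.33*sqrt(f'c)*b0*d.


b0 = 2*(435 + 290) + 2*(403 + 290) = 2836 mm
Vc = 0.33 * sqrt(25) * 2836 * 290 / 1000
= 1357.03 kN

1357.03


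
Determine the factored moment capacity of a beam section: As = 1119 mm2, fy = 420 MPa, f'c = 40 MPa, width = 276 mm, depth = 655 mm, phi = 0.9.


a = As * fy / (0.85 * f'c * b)
= 1119 * 420 / (0.85 * 40 * 276)
= 50.0831 mm
Mn = As * fy * (d - a/2) / 10^6
= 296.0679 kN-m
phi*Mn = 0.9 * 296.0679 = 266.46 kN-m

266.46


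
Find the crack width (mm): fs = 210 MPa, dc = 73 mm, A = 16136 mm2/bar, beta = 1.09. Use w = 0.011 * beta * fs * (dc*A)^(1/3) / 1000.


w = 0.011 * beta * fs * (dc * A)^(1/3) / 1000
= 0.011 * 1.09 * 210 * (73 * 16136)^(1/3) / 1000
= 0.266 mm

0.266


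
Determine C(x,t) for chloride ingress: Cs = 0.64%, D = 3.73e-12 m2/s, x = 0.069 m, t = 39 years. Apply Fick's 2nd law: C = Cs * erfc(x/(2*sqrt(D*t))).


t_seconds = 39 * 365.25 * 24 * 3600 = 1230746400.0 s
arg = 0.069 / (2 * sqrt(3.73e-12 * 1230746400.0))
= 0.5092
erfc(0.5092) = 0.4715
C = 0.64 * 0.4715 = 0.3017%

0.3017


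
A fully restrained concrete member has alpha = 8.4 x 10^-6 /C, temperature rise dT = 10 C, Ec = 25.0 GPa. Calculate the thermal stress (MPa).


sigma = alpha * dT * Ec
= 8.4e-6 * 10 * 25.0 * 1000
= 2.1 MPa

2.1


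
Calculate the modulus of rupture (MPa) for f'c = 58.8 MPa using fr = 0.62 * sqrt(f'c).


fr = 0.62 * sqrt(58.8)
= 4.754 MPa

4.754


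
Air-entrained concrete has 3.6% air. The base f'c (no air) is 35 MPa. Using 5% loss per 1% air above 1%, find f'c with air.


Strength loss = (3.6 - 1) * 5 = 13.0%
f'c = 35 * (1 - 13.0/100)
= 30.45 MPa

30.45


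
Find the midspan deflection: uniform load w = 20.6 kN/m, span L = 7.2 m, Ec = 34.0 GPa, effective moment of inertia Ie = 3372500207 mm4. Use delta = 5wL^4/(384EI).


Convert: L = 7.2 m = 7200 mm, Ec = 34.0 GPa = 34000 MPa
delta = 5 * 20.6 * 7200^4 / (384 * 34000 * 3372500207)
= 6.29 mm

6.29


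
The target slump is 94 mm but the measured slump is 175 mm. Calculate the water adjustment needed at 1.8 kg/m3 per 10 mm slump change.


Difference = 94 - 175 = -81 mm
Water adjustment = -81 * 1.8 / 10 = -14.6 kg/m3

-14.6


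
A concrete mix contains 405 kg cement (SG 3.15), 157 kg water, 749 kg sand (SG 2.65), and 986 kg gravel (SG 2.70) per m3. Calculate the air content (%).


Vol cement = 405 / (3.15 * 1000) = 0.128571 m3
Vol water = 157 / 1000 = 0.157 m3
Vol sand = 749 / (2.65 * 1000) = 0.282642 m3
Vol gravel = 986 / (2.70 * 1000) = 0.365185 m3
Total solid + water volume = 0.933398 m3
Air = (1 - 0.933398) * 100 = 6.66%

6.66


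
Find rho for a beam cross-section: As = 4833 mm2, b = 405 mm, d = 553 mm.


rho = As / (b * d)
= 4833 / (405 * 553)
= 0.0216

0.0216


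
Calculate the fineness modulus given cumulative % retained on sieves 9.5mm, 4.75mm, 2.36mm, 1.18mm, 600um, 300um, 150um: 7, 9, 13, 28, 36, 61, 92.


FM = sum(cumulative % retained) / 100
= 246 / 100
= 2.46

2.46


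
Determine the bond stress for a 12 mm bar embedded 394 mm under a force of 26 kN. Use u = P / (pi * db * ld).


u = P / (pi * db * ld)
= 26 * 1000 / (pi * 12 * 394)
= 1.75 MPa

1.75


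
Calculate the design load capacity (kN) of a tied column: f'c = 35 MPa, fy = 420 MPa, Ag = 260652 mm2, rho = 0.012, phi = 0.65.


Ast = rho * Ag = 0.012 * 260652 = 3127.824 mm2
phi*Pn = 0.65 * 0.80 * (0.85 * 35 * (260652 - 3127.824) + 420 * 3127.824) / 1000
= 4667.02 kN

4667.02


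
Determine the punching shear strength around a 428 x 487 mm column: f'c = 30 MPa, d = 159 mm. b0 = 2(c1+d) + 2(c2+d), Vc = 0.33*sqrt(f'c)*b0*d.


b0 = 2*(428 + 159) + 2*(487 + 159) = 2466 mm
Vc = 0.33 * sqrt(30) * 2466 * 159 / 1000
= 708.7 kN

708.7


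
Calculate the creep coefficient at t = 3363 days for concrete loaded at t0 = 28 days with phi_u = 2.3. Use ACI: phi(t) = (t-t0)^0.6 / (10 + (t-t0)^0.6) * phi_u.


dt = 3363 - 28 = 3335
phi = 3335^0.6 / (10 + 3335^0.6) * 2.3
= 2.136

2.136


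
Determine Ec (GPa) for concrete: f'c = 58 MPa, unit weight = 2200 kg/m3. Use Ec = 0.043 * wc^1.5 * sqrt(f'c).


Ec = 0.043 * 2200^1.5 * sqrt(58) / 1000
= 33.79 GPa

33.79


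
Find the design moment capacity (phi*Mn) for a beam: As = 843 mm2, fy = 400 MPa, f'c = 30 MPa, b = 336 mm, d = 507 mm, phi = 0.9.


a = As * fy / (0.85 * f'c * b)
= 843 * 400 / (0.85 * 30 * 336)
= 39.3557 mm
Mn = As * fy * (d - a/2) / 10^6
= 164.325 kN-m
phi*Mn = 0.9 * 164.325 = 147.89 kN-m

147.89


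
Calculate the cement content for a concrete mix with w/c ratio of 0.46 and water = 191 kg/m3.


Cement = water / (w/c)
= 191 / 0.46
= 415.2 kg/m3

415.2


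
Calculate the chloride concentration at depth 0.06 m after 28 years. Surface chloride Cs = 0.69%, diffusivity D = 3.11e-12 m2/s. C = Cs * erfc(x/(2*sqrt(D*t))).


t_seconds = 28 * 365.25 * 24 * 3600 = 883612800.0 s
arg = 0.06 / (2 * sqrt(3.11e-12 * 883612800.0))
= 0.5723
erfc(0.5723) = 0.4183
C = 0.69 * 0.4183 = 0.2886%

0.2886


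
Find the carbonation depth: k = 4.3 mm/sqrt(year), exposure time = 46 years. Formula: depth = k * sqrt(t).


depth = k * sqrt(t)
= 4.3 * sqrt(46)
= 29.16 mm

29.16


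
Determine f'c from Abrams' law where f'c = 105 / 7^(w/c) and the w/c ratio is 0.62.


f'c = 105 / 7^0.62
= 105 / 3.342
= 31.42 MPa

31.42


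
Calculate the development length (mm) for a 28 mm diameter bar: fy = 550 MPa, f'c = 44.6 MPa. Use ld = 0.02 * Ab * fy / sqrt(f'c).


Ab = pi * 28^2 / 4 = 615.752 mm2
ld = 0.02 * 615.752 * 550 / sqrt(44.6)
= 1014.2 mm

1014.2


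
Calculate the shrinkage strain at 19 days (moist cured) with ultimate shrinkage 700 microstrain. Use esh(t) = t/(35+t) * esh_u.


esh(19) = 19 / (35 + 19) * 700
= 19 / 54 * 700
= 246.3 microstrain

246.3


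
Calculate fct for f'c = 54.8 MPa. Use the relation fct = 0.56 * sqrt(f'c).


fct = 0.56 * sqrt(54.8)
= 0.56 * 7.403
= 4.146 MPa

4.146


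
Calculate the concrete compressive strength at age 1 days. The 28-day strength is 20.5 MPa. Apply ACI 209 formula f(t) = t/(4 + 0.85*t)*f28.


f(1) = 1 / (4 + 0.85 * 1) * 20.5
= 1 / 4.85 * 20.5
= 4.23 MPa

4.23


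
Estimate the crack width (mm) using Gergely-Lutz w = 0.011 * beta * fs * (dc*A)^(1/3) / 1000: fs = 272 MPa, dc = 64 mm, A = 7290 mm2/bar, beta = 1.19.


w = 0.011 * beta * fs * (dc * A)^(1/3) / 1000
= 0.011 * 1.19 * 272 * (64 * 7290)^(1/3) / 1000
= 0.276 mm

0.276


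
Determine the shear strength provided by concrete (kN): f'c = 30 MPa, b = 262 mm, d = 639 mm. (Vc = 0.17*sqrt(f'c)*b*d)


Vc = 0.17 * sqrt(30) * 262 * 639 / 1000
= 155.89 kN

155.89


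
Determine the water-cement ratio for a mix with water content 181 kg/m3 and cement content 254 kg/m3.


w/c = water / cement
w/c = 181 / 254 = 0.713

0.713


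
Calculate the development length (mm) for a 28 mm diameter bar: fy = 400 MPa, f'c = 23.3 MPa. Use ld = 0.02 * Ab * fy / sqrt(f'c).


Ab = pi * 28^2 / 4 = 615.752 mm2
ld = 0.02 * 615.752 * 400 / sqrt(23.3)
= 1020.5 mm

1020.5


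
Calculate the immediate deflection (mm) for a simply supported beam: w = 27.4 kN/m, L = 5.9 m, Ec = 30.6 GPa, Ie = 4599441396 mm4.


Convert: L = 5.9 m = 5900 mm, Ec = 30.6 GPa = 30600 MPa
delta = 5 * 27.4 * 5900^4 / (384 * 30600 * 4599441396)
= 3.07 mm

3.07


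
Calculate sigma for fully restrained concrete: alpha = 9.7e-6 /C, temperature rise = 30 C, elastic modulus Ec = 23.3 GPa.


sigma = alpha * dT * Ec
= 9.7e-6 * 30 * 23.3 * 1000
= 6.78 MPa

6.78


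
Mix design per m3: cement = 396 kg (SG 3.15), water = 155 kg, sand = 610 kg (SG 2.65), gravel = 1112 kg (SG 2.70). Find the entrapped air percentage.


Vol cement = 396 / (3.15 * 1000) = 0.125714 m3
Vol water = 155 / 1000 = 0.155 m3
Vol sand = 610 / (2.65 * 1000) = 0.230189 m3
Vol gravel = 1112 / (2.70 * 1000) = 0.411852 m3
Total solid + water volume = 0.922755 m3
Air = (1 - 0.922755) * 100 = 7.72%

7.72


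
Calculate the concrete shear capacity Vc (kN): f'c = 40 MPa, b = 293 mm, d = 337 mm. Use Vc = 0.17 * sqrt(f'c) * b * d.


Vc = 0.17 * sqrt(40) * 293 * 337 / 1000
= 106.16 kN

106.16


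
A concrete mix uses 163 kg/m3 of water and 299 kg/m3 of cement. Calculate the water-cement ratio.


w/c = water / cement
w/c = 163 / 299 = 0.545

0.545


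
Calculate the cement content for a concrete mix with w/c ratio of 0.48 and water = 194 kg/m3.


Cement = water / (w/c)
= 194 / 0.48
= 404.2 kg/m3

404.2


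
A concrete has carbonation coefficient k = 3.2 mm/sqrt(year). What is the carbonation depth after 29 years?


depth = k * sqrt(t)
= 3.2 * sqrt(29)
= 17.23 mm

17.23


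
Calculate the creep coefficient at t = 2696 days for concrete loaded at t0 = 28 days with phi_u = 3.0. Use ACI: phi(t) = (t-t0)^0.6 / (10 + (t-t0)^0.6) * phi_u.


dt = 2696 - 28 = 2668
phi = 2668^0.6 / (10 + 2668^0.6) * 3.0
= 2.757

2.757


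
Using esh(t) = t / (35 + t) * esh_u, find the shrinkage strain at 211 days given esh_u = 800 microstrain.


esh(211) = 211 / (35 + 211) * 800
= 211 / 246 * 800
= 686.2 microstrain

686.2


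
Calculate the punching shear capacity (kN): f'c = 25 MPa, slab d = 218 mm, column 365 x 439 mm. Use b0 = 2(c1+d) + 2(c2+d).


b0 = 2*(365 + 218) + 2*(439 + 218) = 2480 mm
Vc = 0.33 * sqrt(25) * 2480 * 218 / 1000
= 892.06 kN

892.06


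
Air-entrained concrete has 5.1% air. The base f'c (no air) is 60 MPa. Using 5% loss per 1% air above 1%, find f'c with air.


Strength loss = (5.1 - 1) * 5 = 20.5%
f'c = 60 * (1 - 20.5/100)
= 47.7 MPa

47.7


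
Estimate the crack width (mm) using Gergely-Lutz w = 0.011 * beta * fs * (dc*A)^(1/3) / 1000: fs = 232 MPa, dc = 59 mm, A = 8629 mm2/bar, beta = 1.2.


w = 0.011 * beta * fs * (dc * A)^(1/3) / 1000
= 0.011 * 1.2 * 232 * (59 * 8629)^(1/3) / 1000
= 0.245 mm

0.245


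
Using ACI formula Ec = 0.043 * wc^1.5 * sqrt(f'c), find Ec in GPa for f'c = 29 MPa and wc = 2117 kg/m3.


Ec = 0.043 * 2117^1.5 * sqrt(29) / 1000
= 22.56 GPa

22.56


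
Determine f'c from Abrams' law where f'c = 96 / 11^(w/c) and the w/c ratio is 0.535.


f'c = 96 / 11^0.535
= 96 / 3.607
= 26.61 MPa

26.61


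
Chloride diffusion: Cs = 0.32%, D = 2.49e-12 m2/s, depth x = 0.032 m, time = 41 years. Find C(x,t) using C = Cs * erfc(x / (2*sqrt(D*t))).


t_seconds = 41 * 365.25 * 24 * 3600 = 1293861600.0 s
arg = 0.032 / (2 * sqrt(2.49e-12 * 1293861600.0))
= 0.2819
erfc(0.2819) = 0.6902
C = 0.32 * 0.6902 = 0.2208%

0.2208


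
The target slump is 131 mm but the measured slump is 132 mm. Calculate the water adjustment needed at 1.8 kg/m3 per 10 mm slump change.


Difference = 131 - 132 = -1 mm
Water adjustment = -1 * 1.8 / 10 = -0.2 kg/m3

-0.2


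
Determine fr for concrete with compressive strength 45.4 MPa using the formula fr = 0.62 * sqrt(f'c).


fr = 0.62 * sqrt(45.4)
= 4.178 MPa

4.178


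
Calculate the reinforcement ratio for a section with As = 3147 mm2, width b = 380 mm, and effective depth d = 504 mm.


rho = As / (b * d)
= 3147 / (380 * 504)
= 0.0164

0.0164


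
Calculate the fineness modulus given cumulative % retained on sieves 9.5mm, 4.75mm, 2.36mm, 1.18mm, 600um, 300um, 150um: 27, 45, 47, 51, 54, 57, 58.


FM = sum(cumulative % retained) / 100
= 339 / 100
= 3.39

3.39


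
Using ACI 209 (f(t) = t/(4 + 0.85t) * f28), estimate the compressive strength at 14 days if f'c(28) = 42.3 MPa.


f(14) = 14 / (4 + 0.85 * 14) * 42.3
= 14 / 15.9 * 42.3
= 37.25 MPa

37.25


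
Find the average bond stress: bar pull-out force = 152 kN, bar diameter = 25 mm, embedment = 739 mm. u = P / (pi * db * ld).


u = P / (pi * db * ld)
= 152 * 1000 / (pi * 25 * 739)
= 2.619 MPa

2.619


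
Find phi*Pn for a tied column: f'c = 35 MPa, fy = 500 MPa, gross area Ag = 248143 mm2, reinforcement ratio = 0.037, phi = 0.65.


Ast = rho * Ag = 0.037 * 248143 = 9181.291 mm2
phi*Pn = 0.65 * 0.80 * (0.85 * 35 * (248143 - 9181.291) + 500 * 9181.291) / 1000
= 6083.87 kN

6083.87


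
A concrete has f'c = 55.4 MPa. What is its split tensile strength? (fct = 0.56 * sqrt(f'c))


fct = 0.56 * sqrt(55.4)
= 0.56 * 7.443
= 4.168 MPa

4.168
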